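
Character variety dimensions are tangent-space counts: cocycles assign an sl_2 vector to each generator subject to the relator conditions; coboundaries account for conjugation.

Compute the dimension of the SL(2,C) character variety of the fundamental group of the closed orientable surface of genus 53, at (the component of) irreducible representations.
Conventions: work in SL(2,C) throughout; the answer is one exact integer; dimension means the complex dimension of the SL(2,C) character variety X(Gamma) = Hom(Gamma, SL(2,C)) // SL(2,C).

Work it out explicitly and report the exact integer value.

Gamma = pi_1(Sigma_53) = < a_1, b_1, ..., a_53, b_53 | prod [a_i, b_i] > has 2g = 106 generators and 1 relator.
A cocycle assigns one sl_2 vector per generator subject to the relator condition d_2(z) = 0: dim of the unconstrained space is 3*2g = 318.
d_2 is surjective at irreducible rho (its cokernel H^2 is dual to H^0 = 0), so dim Z^1 = 318 - 3 = 315.
dim B^1 = 3 (coboundaries, injective at irreducible rho).
dim X = dim H^1 = 315 - 3 = 312.

312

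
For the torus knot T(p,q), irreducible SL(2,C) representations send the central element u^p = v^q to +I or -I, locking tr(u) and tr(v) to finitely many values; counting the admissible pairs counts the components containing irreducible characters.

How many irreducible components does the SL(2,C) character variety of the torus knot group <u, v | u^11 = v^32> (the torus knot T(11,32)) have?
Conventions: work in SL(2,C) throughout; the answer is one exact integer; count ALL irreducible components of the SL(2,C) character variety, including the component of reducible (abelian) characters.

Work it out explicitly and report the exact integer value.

156

For T(11,32): irreducibility forces the central element u^11 = v^32 to one of +I, -I.
This locks tr(u) to 2*cos(pi*alpha/11), alpha in 1..10, and tr(v) to 2*cos(pi*beta/32), beta in 1..31, on each component of irreducible characters.
Consistency of u^11 = (-1)^alpha I with v^32 = (-1)^beta I forces alpha = beta (mod 2).
Enumerate parity-matched pairs: 5*16 odd-odd plus 5*15 even-even gives 155.
Total: 155 irreducible-character components + 1 reducible (abelian) component = 156.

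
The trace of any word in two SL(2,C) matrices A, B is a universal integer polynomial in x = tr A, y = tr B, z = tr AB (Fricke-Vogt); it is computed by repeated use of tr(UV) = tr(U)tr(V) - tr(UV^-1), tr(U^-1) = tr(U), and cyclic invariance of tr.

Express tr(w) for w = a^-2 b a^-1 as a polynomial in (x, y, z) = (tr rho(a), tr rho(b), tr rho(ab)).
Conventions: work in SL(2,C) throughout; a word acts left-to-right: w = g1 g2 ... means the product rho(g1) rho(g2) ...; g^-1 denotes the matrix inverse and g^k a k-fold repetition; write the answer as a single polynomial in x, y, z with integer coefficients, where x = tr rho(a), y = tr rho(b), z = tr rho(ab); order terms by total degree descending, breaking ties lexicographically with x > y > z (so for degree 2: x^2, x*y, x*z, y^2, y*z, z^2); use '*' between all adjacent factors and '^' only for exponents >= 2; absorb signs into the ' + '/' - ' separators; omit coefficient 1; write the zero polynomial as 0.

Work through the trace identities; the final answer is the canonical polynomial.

x^3*y - x^2*z - 2*x*y + z

tr(a^-1 b) = tr(b)*tr(a) - tr(b a) = x*y - z
tr(a^-1 b a^-1) = tr(a^-1 b)*tr(a) - tr(a^-1 b a) = x^2*y - x*z - y
tr(a^-2 b a^-1) = tr(a^-1 b a^-1)*tr(a) - tr(a^-1 b) = x^3*y - x^2*z - 2*x*y + z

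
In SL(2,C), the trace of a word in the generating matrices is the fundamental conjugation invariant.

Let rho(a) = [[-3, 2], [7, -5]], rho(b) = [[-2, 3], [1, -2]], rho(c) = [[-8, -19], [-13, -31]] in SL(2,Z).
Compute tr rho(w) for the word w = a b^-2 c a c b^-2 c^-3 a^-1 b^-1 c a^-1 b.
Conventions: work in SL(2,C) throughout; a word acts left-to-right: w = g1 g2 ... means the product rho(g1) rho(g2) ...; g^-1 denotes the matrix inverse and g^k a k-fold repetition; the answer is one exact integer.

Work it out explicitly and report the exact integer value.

9952294445762

rho(a) = [[-3, 2], [7, -5]]
... * rho(b^-1) = [[-2, -3], [-1, -2]]  ->  [[4, 5], [-9, -11]]
... * rho(b^-1) = [[-2, -3], [-1, -2]]  ->  [[-13, -22], [29, 49]]
... * rho(c) = [[-8, -19], [-13, -31]]  ->  [[390, 929], [-869, -2070]]
... * rho(a) = [[-3, 2], [7, -5]]  ->  [[5333, -3865], [-11883, 8612]]
... * rho(c) = [[-8, -19], [-13, -31]]  ->  [[7581, 18488], [-16892, -41195]]
... * rho(b^-1) = [[-2, -3], [-1, -2]]  ->  [[-33650, -59719], [74979, 133066]]
... * rho(b^-1) = [[-2, -3], [-1, -2]]  ->  [[127019, 220388], [-283024, -491069]]
... * rho(c^-1) = [[-31, 19], [13, -8]]  ->  [[-1072545, 650257], [2389847, -1448904]]
... * rho(c^-1) = [[-31, 19], [13, -8]]  ->  [[41702236, -25580411], [-92921009, 56998325]]
... * rho(c^-1) = [[-31, 19], [13, -8]]  ->  [[-1625314659, 996985772], [3621529504, -2221485771]]
... * rho(a^-1) = [[-5, -2], [-7, -3]]  ->  [[1147672891, 259672002], [-2557247123, -578601695]]
... * rho(b^-1) = [[-2, -3], [-1, -2]]  ->  [[-2555017784, -3962362677], [5693095941, 8828944759]]
... * rho(c) = [[-8, -19], [-13, -31]]  ->  [[71950857073, 171378580883], [-160321049395, -381866110408]]
... * rho(a^-1) = [[-5, -2], [-7, -3]]  ->  [[-1559404351546, -658037456795], [3474668019831, 1466240430014]]
... * rho(b) = [[-2, 3], [1, -2]]  ->  [[2460771246297, -3362138141048], [-5483095609648, 7491523199465]]
tr = 2460771246297 + 7491523199465 = 9952294445762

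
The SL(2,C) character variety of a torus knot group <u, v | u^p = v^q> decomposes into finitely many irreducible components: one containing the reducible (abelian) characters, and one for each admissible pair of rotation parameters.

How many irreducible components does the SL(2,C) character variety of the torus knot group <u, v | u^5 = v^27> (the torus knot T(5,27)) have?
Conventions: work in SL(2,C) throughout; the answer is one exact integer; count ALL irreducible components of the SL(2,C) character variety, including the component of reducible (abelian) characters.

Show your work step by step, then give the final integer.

53

In the torus knot group T(5,27), u^5 = v^27 is central, so an irreducible representation sends it to +I or -I (Schur).
So on each irreducible component the traces are pinned: tr(u) = 2*cos(pi*alpha/5) with 1 <= alpha <= 4, tr(v) = 2*cos(pi*beta/27) with 1 <= beta <= 26.
The two central values (-1)^alpha I and (-1)^beta I must be the same matrix, so alpha and beta share a parity.
Enumerate parity-matched pairs: 2*13 odd-odd plus 2*13 even-even gives 52.
components with irreducible characters: 52; plus the single component of reducible (abelian) characters: total 53.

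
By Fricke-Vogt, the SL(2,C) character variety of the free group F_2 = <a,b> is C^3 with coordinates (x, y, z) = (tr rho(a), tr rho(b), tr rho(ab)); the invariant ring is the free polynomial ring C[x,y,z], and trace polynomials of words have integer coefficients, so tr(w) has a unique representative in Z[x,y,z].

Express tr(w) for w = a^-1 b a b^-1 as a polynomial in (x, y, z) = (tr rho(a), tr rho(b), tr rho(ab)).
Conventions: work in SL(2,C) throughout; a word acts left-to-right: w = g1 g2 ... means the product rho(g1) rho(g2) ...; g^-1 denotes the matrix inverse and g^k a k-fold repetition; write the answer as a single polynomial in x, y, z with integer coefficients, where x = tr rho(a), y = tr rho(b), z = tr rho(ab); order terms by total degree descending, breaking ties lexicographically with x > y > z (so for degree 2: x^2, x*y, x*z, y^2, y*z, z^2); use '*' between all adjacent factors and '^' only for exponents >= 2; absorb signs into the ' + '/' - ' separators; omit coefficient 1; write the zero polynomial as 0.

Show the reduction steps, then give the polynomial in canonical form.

-x*y*z + x^2 + y^2 + z^2 - 2

tr(b a b) = tr(b) tr(a b) - tr(a)  (reduce the b square) = y*z - x
tr(b a b a) = tr(b a) tr(b a) - tr(1)  (split on b) = z^2 - 2
tr(a^-1 b a b) = tr(b a b) tr(a) - tr(b a b a)  (eliminate a^-1) = x*y*z - x^2 - z^2 + 2
tr(a^-1 b a b^-1) = tr(a^-1 b a) tr(b) - tr(a^-1 b a b)  (eliminate b^-1) = -x*y*z + x^2 + y^2 + z^2 - 2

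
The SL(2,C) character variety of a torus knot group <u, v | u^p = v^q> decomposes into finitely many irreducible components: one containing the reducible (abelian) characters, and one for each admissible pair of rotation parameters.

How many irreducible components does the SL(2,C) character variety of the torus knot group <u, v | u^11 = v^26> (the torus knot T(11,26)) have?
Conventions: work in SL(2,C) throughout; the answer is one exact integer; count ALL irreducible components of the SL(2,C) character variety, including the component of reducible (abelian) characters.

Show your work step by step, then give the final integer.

Gamma = < u, v | u^11 = v^26 > (torus knot T(11,26)); the central element u^11 = v^26 acts as +I or -I in any irreducible SL(2,C) representation.
So on each irreducible component the traces are pinned: tr(u) = 2*cos(pi*alpha/11) with 1 <= alpha <= 10, tr(v) = 2*cos(pi*beta/26) with 1 <= beta <= 25.
u^11 = (-1)^alpha I and v^26 = (-1)^beta I must agree, so alpha and beta have equal parity.
Enumerate parity-matched pairs: 5*13 odd-odd plus 5*12 even-even gives 125.
That is 125 components of irreducible characters, and with the reducible (abelian) component the total is 126.

126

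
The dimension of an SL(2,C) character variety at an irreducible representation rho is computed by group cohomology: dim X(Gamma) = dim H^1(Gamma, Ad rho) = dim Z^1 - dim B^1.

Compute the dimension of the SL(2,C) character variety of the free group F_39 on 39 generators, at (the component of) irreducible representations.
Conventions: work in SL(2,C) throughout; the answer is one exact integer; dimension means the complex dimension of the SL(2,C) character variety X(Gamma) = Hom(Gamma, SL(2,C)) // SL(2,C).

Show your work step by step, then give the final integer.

Gamma = F_39 has 39 generators and no relators.
A cocycle picks one sl_2 vector per generator freely, giving dim Z^1 = 3*39 = 117.
Irreducibility makes the coboundary map sl_2 -> Z^1 injective (trivial centralizer), so dim B^1 = 3.
dim H^1 = 117 - 3 = 114, which is dim X.

114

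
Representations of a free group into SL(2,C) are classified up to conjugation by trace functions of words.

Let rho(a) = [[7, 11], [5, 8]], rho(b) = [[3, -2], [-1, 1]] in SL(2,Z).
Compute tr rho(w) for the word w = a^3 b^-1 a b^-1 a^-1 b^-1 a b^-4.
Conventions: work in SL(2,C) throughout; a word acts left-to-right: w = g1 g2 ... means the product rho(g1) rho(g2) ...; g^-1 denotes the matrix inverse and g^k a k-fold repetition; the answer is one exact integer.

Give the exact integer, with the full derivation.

6006872092

rho(a) = [[7, 11], [5, 8]]
... * rho(a) = [[7, 11], [5, 8]]  ->  [[104, 165], [75, 119]]
... * rho(a) = [[7, 11], [5, 8]]  ->  [[1553, 2464], [1120, 1777]]
... * rho(b^-1) = [[1, 2], [1, 3]]  ->  [[4017, 10498], [2897, 7571]]
... * rho(a) = [[7, 11], [5, 8]]  ->  [[80609, 128171], [58134, 92435]]
... * rho(b^-1) = [[1, 2], [1, 3]]  ->  [[208780, 545731], [150569, 393573]]
... * rho(a^-1) = [[8, -11], [-5, 7]]  ->  [[-1058415, 1523537], [-763313, 1098752]]
... * rho(b^-1) = [[1, 2], [1, 3]]  ->  [[465122, 2453781], [335439, 1769630]]
... * rho(a) = [[7, 11], [5, 8]]  ->  [[15524759, 24746590], [11196223, 17846869]]
... * rho(b^-1) = [[1, 2], [1, 3]]  ->  [[40271349, 105289288], [29043092, 75933053]]
... * rho(b^-1) = [[1, 2], [1, 3]]  ->  [[145560637, 396410562], [104976145, 285885343]]
... * rho(b^-1) = [[1, 2], [1, 3]]  ->  [[541971199, 1480352960], [390861488, 1067608319]]
... * rho(b^-1) = [[1, 2], [1, 3]]  ->  [[2022324159, 5525001278], [1458469807, 3984547933]]
tr = 2022324159 + 3984547933 = 6006872092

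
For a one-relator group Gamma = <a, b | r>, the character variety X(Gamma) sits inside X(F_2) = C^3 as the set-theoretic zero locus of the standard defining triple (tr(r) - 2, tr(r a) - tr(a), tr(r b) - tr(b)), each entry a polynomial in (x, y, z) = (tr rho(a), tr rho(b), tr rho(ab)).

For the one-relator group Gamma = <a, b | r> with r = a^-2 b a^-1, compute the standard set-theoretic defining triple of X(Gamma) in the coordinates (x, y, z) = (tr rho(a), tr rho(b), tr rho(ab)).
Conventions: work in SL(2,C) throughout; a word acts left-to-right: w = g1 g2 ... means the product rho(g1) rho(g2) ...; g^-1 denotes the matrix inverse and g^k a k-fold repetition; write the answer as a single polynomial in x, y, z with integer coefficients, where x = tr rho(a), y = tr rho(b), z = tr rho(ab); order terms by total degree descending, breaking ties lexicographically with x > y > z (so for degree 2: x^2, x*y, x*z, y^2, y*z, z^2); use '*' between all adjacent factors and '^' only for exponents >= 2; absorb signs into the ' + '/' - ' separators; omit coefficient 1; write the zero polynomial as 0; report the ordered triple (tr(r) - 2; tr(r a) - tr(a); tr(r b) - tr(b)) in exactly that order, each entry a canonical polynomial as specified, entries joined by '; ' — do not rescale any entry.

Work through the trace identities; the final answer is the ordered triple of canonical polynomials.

x^3*y - x^2*z - 2*x*y + z - 2; x^2*y - x*z - x - y; x^3*y^2 - 2*x^2*y*z - x*y^2 + x*z^2 + y*z - x - y

trace(a^-1 b) = trace(b) trace(a) - trace(b a)   [inverse elimination on a] = x*y - z
trace(b a^-2) = trace(a^-1 b) trace(a) - trace(a^-1 b a)   [inverse elimination on a] = x^2*y - x*z - y
trace(a^-2 b a^-1) = trace(b a^-2) trace(a) - trace(b a^-1)   [inverse elimination on a] = x^3*y - x^2*z - 2*x*y + z
trace(b^2) = trace(b) trace(b) - trace(1)  (reduce the b square) = y^2 - 2
next, trace(b^2 a) = trace(b) trace(a b) - trace(a)  (reduce the b square) = y*z - x
trace(b a^-1 b) = trace(b^2) trace(a) - trace(b^2 a)  (eliminate a^-1) = x*y^2 - y*z - x
and trace(b a b a) = trace(b a) trace(b a) - trace(1)  (split on b) = z^2 - 2
trace(b a^-1 b a) = trace(b a b) trace(a) - trace(b a b a)  (eliminate a^-1) = x*y*z - x^2 - z^2 + 2
trace(a^-1 b a^-1 b) = trace(b a^-1 b) trace(a) - trace(b a^-1 b a)  (eliminate a^-1) = x^2*y^2 - 2*x*y*z + z^2 - 2
trace(a^-2 b a^-1 b) = trace(a^-1 b a^-1 b) trace(a) - trace(a^-1 b a^-1 b a)  (eliminate a^-1) = x^3*y^2 - 2*x^2*y*z - x*y^2 + x*z^2 + y*z - x
assemble the triple (trace(r) - 2; trace(r a) - x; trace(r b) - y)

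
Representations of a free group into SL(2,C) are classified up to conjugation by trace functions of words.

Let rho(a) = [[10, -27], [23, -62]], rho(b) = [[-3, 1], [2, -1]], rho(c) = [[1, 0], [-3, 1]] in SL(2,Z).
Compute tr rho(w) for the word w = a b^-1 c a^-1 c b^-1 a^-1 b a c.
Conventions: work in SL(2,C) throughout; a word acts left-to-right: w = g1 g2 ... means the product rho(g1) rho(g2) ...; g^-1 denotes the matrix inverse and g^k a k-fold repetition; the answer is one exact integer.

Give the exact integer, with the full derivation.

rho(a) = [[10, -27], [23, -62]]
... * rho(b^-1) = [[-1, -1], [-2, -3]]  ->  [[44, 71], [101, 163]]
... * rho(c) = [[1, 0], [-3, 1]]  ->  [[-169, 71], [-388, 163]]
... * rho(a^-1) = [[-62, 27], [-23, 10]]  ->  [[8845, -3853], [20307, -8846]]
... * rho(c) = [[1, 0], [-3, 1]]  ->  [[20404, -3853], [46845, -8846]]
... * rho(b^-1) = [[-1, -1], [-2, -3]]  ->  [[-12698, -8845], [-29153, -20307]]
... * rho(a^-1) = [[-62, 27], [-23, 10]]  ->  [[990711, -431296], [2274547, -990201]]
... * rho(b) = [[-3, 1], [2, -1]]  ->  [[-3834725, 1422007], [-8804043, 3264748]]
... * rho(a) = [[10, -27], [23, -62]]  ->  [[-5641089, 15373141], [-12951226, 35294785]]
... * rho(c) = [[1, 0], [-3, 1]]  ->  [[-51760512, 15373141], [-118835581, 35294785]]
tr = -51760512 + 35294785 = -16465727

-16465727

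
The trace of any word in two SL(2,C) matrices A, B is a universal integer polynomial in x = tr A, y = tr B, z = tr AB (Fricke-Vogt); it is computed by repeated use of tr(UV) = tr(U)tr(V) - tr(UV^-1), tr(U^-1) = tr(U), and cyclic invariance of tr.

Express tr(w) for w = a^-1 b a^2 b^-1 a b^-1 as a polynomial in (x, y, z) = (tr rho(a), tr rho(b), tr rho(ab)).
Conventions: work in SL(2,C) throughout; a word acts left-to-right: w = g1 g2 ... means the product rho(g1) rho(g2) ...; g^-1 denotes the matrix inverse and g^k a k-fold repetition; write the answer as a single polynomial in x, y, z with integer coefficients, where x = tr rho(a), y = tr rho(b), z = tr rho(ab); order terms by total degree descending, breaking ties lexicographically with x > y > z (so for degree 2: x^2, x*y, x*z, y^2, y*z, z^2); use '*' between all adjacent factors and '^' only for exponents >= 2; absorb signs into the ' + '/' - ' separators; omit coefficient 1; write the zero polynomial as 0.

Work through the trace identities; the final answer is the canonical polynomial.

trace(a^2) = trace(a)*trace(a) - trace(1) = x^2 - 2
trace(a^3) = trace(a)*trace(a^2) - trace(a) = x^3 - 3*x
trace(a b a) = trace(a)*trace(b a) - trace(b) = x*z - y
trace(b a^3) = trace(a)*trace(a b a) - trace(a b) = x^2*z - x*y - z
trace(a b a^3) = trace(a)*trace(b a^3) - trace(b a^2) = x^3*z - x^2*y - 2*x*z + y
trace(b a b a) = trace(b a)*trace(b a) - trace(1) = z^2 - 2
trace(b a b) = trace(b)*trace(a b) - trace(a) = y*z - x
trace(b a b a^2) = trace(a)*trace(b a b a) - trace(b a b) = x*z^2 - y*z - x
trace(a b a^3 b) = trace(a)*trace(b a b a^2) - trace(b a b a) = x^2*z^2 - x*y*z - x^2 - z^2 + 2
trace(b a^3 b^-1 a) = trace(a b a^3)*trace(b) - trace(a b a^3 b) = x^3*y*z - x^2*y^2 - x^2*z^2 - x*y*z + x^2 + y^2 + z^2 - 2
trace(a b^-1 a^-1 b a^2) = trace(b a^3 b^-1)*trace(a) - trace(b a^3 b^-1 a) = -x^3*y*z + x^4 + x^2*y^2 + x^2*z^2 + x*y*z - 4*x^2 - y^2 - z^2 + 2
trace(b^2) = trace(b)*trace(b) - trace(1) = y^2 - 2
trace(b a^2 b) = trace(a)*trace(b^2 a) - trace(b^2) = x*y*z - x^2 - y^2 + 2
trace(b a b^2 a) = trace(b)*trace(a b a b) - trace(a b a) = y*z^2 - x*z - y
trace(b a b^2) = trace(b)*trace(b a b) - trace(b a) = y^2*z - x*y - z
trace(b a^2 b a b) = trace(a)*trace(b a b^2 a) - trace(b a b^2) = x*y*z^2 - x^2*z - y^2*z + z
trace(b a b a b a) = trace(a b)*trace(a b a b) - trace(a^-1 b^-1) = z^3 - 3*z
trace(b a^2 b a b a) = trace(a)*trace(b a b a b a) - trace(b a b a b) = x*z^3 - y*z^2 - 2*x*z + y
trace(a^-1 b a^2 b a b) = trace(b a^2 b a b)*trace(a) - trace(b a^2 b a b a) = x^2*y*z^2 - x^3*z - x*y^2*z - x*z^3 + y*z^2 + 3*x*z - y
trace(a b^-1 a^-1 b a^2 b) = trace(a^-1 b a^2 b a)*trace(b) - trace(a^-1 b a^2 b a b) = -x^2*y*z^2 + x^3*z + 2*x*y^2*z + x*z^3 - x^2*y - y^3 - y*z^2 - 3*x*z + 3*y
trace(a^-1 b a^2 b^-1 a b^-1) = trace(a b^-1 a^-1 b a^2)*trace(b) - trace(a b^-1 a^-1 b a^2 b) = -x^3*y^2*z + x^4*y + x^2*y^3 + 2*x^2*y*z^2 - x^3*z - x*y^2*z - x*z^3 - 3*x^2*y + 3*x*z - y

-x^3*y^2*z + x^4*y + x^2*y^3 + 2*x^2*y*z^2 - x^3*z - x*y^2*z - x*z^3 - 3*x^2*y + 3*x*z - y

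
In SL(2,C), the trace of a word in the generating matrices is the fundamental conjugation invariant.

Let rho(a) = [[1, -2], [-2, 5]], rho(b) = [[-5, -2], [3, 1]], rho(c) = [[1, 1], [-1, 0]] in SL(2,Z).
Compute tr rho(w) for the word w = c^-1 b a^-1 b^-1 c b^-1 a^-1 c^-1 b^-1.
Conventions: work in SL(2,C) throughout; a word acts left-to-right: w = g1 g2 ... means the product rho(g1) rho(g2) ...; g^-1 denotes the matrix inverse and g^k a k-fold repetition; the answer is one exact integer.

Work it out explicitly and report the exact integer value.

rho(c^-1) = [[0, -1], [1, 1]]
... * rho(b) = [[-5, -2], [3, 1]]  ->  [[-3, -1], [-2, -1]]
... * rho(a^-1) = [[5, 2], [2, 1]]  ->  [[-17, -7], [-12, -5]]
... * rho(b^-1) = [[1, 2], [-3, -5]]  ->  [[4, 1], [3, 1]]
... * rho(c) = [[1, 1], [-1, 0]]  ->  [[3, 4], [2, 3]]
... * rho(b^-1) = [[1, 2], [-3, -5]]  ->  [[-9, -14], [-7, -11]]
... * rho(a^-1) = [[5, 2], [2, 1]]  ->  [[-73, -32], [-57, -25]]
... * rho(c^-1) = [[0, -1], [1, 1]]  ->  [[-32, 41], [-25, 32]]
... * rho(b^-1) = [[1, 2], [-3, -5]]  ->  [[-155, -269], [-121, -210]]
tr = -155 + -210 = -365

-365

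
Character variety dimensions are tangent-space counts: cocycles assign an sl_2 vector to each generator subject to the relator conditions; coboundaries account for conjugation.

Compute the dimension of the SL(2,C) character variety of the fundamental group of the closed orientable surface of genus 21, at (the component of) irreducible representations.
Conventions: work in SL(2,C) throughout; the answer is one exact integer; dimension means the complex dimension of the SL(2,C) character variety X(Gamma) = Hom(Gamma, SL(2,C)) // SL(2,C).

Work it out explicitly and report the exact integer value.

Gamma = pi_1(Sigma_21) = < a_1, b_1, ..., a_21, b_21 | prod [a_i, b_i] > has 2g = 42 generators and 1 relator.
Unconstrained cocycle data is one sl_2 vector per generator (126 dimensions), cut by the relator condition d_2(z) = 0.
d_2 is surjective at irreducible rho (its cokernel H^2 is dual to H^0 = 0), so dim Z^1 = 126 - 3 = 123.
As always at irreducible rho, dim B^1 = 3.
dim X = dim H^1 = 123 - 3 = 120.

120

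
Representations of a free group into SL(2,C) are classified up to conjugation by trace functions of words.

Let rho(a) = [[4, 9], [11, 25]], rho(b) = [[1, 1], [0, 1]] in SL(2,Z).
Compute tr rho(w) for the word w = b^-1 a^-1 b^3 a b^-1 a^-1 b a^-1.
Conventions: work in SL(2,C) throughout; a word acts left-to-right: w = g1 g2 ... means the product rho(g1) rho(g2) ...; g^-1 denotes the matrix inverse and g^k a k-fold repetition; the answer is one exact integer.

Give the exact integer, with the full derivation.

260593

rho(b^-1) = [[1, -1], [0, 1]]
... * rho(a^-1) = [[25, -9], [-11, 4]]  ->  [[36, -13], [-11, 4]]
... * rho(b) = [[1, 1], [0, 1]]  ->  [[36, 23], [-11, -7]]
... * rho(b) = [[1, 1], [0, 1]]  ->  [[36, 59], [-11, -18]]
... * rho(b) = [[1, 1], [0, 1]]  ->  [[36, 95], [-11, -29]]
... * rho(a) = [[4, 9], [11, 25]]  ->  [[1189, 2699], [-363, -824]]
... * rho(b^-1) = [[1, -1], [0, 1]]  ->  [[1189, 1510], [-363, -461]]
... * rho(a^-1) = [[25, -9], [-11, 4]]  ->  [[13115, -4661], [-4004, 1423]]
... * rho(b) = [[1, 1], [0, 1]]  ->  [[13115, 8454], [-4004, -2581]]
... * rho(a^-1) = [[25, -9], [-11, 4]]  ->  [[234881, -84219], [-71709, 25712]]
tr = 234881 + 25712 = 260593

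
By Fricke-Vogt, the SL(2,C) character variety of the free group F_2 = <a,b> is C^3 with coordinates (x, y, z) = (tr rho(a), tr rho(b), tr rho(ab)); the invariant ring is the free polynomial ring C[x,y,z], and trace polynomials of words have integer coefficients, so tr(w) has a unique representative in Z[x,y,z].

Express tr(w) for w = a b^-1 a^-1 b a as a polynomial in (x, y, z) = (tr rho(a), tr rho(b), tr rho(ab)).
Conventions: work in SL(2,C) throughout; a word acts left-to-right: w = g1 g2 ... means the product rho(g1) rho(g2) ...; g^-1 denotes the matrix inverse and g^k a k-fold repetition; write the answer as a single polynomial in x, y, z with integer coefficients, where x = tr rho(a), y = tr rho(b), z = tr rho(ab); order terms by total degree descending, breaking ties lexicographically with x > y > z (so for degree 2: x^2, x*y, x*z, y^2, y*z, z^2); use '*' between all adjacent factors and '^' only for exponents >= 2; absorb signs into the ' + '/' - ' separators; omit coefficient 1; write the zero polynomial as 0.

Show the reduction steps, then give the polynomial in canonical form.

-x^2*y*z + x^3 + x*y^2 + x*z^2 - 3*x

tr(a^2 b) = tr(a)*tr(b a) - tr(b) = x*z - y
reduce: tr(a^2) = tr(a)*tr(a) - tr(1) = x^2 - 2
so tr(b a^2 b) = tr(b)*tr(a^2 b) - tr(a^2) = x*y*z - x^2 - y^2 + 2
tr(b a b a) = tr(b a)*tr(b a) - tr(1)   [split at repeated b] = z^2 - 2
so tr(b a b) = tr(b)*tr(a b) - tr(a) = y*z - x
so tr(b a^2 b a) = tr(a)*tr(b a b a) - tr(b a b) = x*z^2 - y*z - x
so tr(a^-1 b a^2 b) = tr(b a^2 b)*tr(a) - tr(b a^2 b a) = x^2*y*z - x^3 - x*y^2 - x*z^2 + y*z + 3*x
reduce: tr(a b^-1 a^-1 b a) = tr(a^-1 b a^2)*tr(b) - tr(a^-1 b a^2 b) = -x^2*y*z + x^3 + x*y^2 + x*z^2 - 3*x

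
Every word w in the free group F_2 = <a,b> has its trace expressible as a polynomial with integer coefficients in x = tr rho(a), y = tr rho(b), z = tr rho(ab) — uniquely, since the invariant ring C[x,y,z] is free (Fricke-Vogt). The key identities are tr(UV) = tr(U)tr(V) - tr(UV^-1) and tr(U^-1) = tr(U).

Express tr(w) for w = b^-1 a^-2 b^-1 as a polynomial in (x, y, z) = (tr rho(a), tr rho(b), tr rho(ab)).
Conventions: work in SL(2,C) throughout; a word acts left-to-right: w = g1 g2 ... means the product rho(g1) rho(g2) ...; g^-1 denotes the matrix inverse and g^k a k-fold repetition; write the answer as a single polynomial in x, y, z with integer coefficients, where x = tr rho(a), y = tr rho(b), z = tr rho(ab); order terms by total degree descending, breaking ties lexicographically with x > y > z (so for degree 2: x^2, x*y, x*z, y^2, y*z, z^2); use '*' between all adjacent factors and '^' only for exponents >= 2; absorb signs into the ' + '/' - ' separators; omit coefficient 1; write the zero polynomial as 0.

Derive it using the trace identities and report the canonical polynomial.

reduce: tr(b^-1) = tr(b) = y
reduce: tr(b^-1 a) = tr(a)*tr(b) - tr(a b) = x*y - z
tr(a^-1 b^-1) = tr(b^-1)*tr(a) - tr(b^-1 a) = z
tr(a^-2 b^-1) = tr(a^-1 b^-1)*tr(a) - tr(a^-1 b^-1 a) = x*z - y
so tr(a^-2) = tr(a^-1)*tr(a) - tr(1) = x^2 - 2
tr(b^-1 a^-2 b^-1) = tr(a^-2 b^-1)*tr(b) - tr(a^-2) = x*y*z - x^2 - y^2 + 2

x*y*z - x^2 - y^2 + 2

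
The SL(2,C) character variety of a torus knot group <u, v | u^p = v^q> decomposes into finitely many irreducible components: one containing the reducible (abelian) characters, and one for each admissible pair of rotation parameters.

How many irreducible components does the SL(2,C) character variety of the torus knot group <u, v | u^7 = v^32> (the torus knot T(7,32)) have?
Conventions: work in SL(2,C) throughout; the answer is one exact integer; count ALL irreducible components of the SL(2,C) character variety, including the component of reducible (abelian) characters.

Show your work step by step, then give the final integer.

For T(7,32): irreducibility forces the central element u^7 = v^32 to one of +I, -I.
On an irreducible component, tr(u) is locked at 2*cos(pi*alpha/7) for some alpha in 1..6, and tr(v) at 2*cos(pi*beta/32) for some beta in 1..31.
The two central values (-1)^alpha I and (-1)^beta I must be the same matrix, so alpha and beta share a parity.
Enumerate parity-matched pairs: 3*16 odd-odd plus 3*15 even-even gives 93.
That is 93 components of irreducible characters, and with the reducible (abelian) component the total is 94.

94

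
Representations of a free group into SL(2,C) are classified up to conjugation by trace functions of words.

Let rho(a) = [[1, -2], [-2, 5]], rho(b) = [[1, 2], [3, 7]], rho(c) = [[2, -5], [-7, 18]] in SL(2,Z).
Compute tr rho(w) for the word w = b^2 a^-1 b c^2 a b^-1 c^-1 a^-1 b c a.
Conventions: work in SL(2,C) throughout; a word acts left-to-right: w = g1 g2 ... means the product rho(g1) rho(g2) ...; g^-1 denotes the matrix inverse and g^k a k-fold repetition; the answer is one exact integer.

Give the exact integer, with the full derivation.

-430723638946

rho(b) = [[1, 2], [3, 7]]
... * rho(b) = [[1, 2], [3, 7]]  ->  [[7, 16], [24, 55]]
... * rho(a^-1) = [[5, 2], [2, 1]]  ->  [[67, 30], [230, 103]]
... * rho(b) = [[1, 2], [3, 7]]  ->  [[157, 344], [539, 1181]]
... * rho(c) = [[2, -5], [-7, 18]]  ->  [[-2094, 5407], [-7189, 18563]]
... * rho(c) = [[2, -5], [-7, 18]]  ->  [[-42037, 107796], [-144319, 370079]]
... * rho(a) = [[1, -2], [-2, 5]]  ->  [[-257629, 623054], [-884477, 2139033]]
... * rho(b^-1) = [[7, -2], [-3, 1]]  ->  [[-3672565, 1138312], [-12608438, 3907987]]
... * rho(c^-1) = [[18, 5], [7, 2]]  ->  [[-58137986, -16086201], [-199595975, -55226216]]
... * rho(a^-1) = [[5, 2], [2, 1]]  ->  [[-322862332, -132362173], [-1108432307, -454418166]]
... * rho(b) = [[1, 2], [3, 7]]  ->  [[-719948851, -1572259875], [-2471686805, -5397791776]]
... * rho(c) = [[2, -5], [-7, 18]]  ->  [[9565921423, -24700933495], [32841168822, -84801817943]]
... * rho(a) = [[1, -2], [-2, 5]]  ->  [[58967788413, -142636510321], [202444804708, -489691427359]]
tr = 58967788413 + -489691427359 = -430723638946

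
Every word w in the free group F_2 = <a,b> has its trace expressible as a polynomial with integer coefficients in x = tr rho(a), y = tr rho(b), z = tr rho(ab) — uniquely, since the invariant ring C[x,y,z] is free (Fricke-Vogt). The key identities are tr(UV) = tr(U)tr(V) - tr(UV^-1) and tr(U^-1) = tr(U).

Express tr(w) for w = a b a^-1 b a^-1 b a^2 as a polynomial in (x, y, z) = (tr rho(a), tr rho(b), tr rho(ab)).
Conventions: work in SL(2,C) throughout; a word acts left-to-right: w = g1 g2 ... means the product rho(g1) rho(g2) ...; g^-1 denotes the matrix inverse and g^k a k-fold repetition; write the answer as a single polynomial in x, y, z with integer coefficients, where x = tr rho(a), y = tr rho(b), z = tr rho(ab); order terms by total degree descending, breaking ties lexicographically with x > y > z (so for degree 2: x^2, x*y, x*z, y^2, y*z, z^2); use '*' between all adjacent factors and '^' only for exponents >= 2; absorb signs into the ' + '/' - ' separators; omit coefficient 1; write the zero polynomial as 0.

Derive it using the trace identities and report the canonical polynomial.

x^4*y^2*z - x^5*y - x^3*y^3 - 2*x^3*y*z^2 + x^4*z + x^2*y^2*z + x^2*z^3 + 4*x^3*y + x*y*z^2 - 5*x^2*z - z^3 - x*y + 3*z

tr(a^2 b) = tr(a)*tr(b a) - tr(b)   [square of a] = x*z - y
tr(a^2) = tr(a)*tr(a) - tr(1)   [square of a] = x^2 - 2
use: tr(a^2 b^2) = tr(b)*tr(a^2 b) - tr(a^2)   [square of b] = x*y*z - x^2 - y^2 + 2
tr(a b^3 a) = tr(b)*tr(a^2 b^2) - tr(a^2 b)   [square of b] = x*y^2*z - x^2*y - y^3 - x*z + 3*y
tr(b a b) = tr(b)*tr(a b) - tr(a)   [square of b] = y*z - x
apply: tr(a b^3) = tr(b)*tr(b a b) - tr(b a)   [square of b] = y^2*z - x*y - z
tr(b a^3 b^2) = tr(a)*tr(a b^3 a) - tr(a b^3)   [square of a] = x^2*y^2*z - x^3*y - x*y^3 - x^2*z - y^2*z + 4*x*y + z
use: tr(b a b a) = tr(b a)*tr(b a) - tr(1)   [split at a repeated b] = z^2 - 2
use: tr(a b a^2 b) = tr(a)*tr(b a b a) - tr(b a b)   [square of a] = x*z^2 - y*z - x
tr(a b a^2) = tr(a)*tr(a b a) - tr(a b)   [square of a] = x^2*z - x*y - z
use: tr(a b^2 a b a) = tr(b)*tr(a b a^2 b) - tr(a b a^2)   [square of b] = x*y*z^2 - x^2*z - y^2*z + z
tr(a b^2 a b) = tr(b)*tr(a b a b) - tr(a b a)   [square of b] = y*z^2 - x*z - y
tr(b a^3 b^2 a) = tr(a)*tr(a b^2 a b a) - tr(a b^2 a b)   [square of a] = x^2*y*z^2 - x^3*z - x*y^2*z - y*z^2 + 2*x*z + y
tr(b a^-1 b a^3 b) = tr(b a^3 b^2)*tr(a) - tr(b a^3 b^2 a)   [inverse elimination on a] = x^3*y^2*z - x^4*y - x^2*y^3 - x^2*y*z^2 + 4*x^2*y + y*z^2 - x*z - y
tr(a^3 b a b) = tr(a)*tr(b a b a^2) - tr(b a b a)   [square of a] = x^2*z^2 - x*y*z - x^2 - z^2 + 2
tr(a^3 b a) = tr(a)*tr(a b a^2) - tr(a b a)   [square of a] = x^3*z - x^2*y - 2*x*z + y
apply: tr(b a^3 b a b) = tr(b)*tr(a^3 b a b) - tr(a^3 b a)   [square of b] = x^2*y*z^2 - x^3*z - x*y^2*z - y*z^2 + 2*x*z + y
tr(b a b a b a) = tr(b a b a)*tr(b a) - tr(a b)   [split at a repeated b] = z^3 - 3*z
apply: tr(b a b a b a^2) = tr(a)*tr(b a b a b a) - tr(b a b a b)   [square of a] = x*z^3 - y*z^2 - 2*x*z + y
tr(b a^3 b a b a) = tr(a)*tr(b a b a b a^2) - tr(b a b a b a)   [square of a] = x^2*z^3 - x*y*z^2 - 2*x^2*z - z^3 + x*y + 3*z
tr(b a^-1 b a^3 b a) = tr(b a^3 b a b)*tr(a) - tr(b a^3 b a b a)   [inverse elimination on a] = x^3*y*z^2 - x^4*z - x^2*y^2*z - x^2*z^3 + 4*x^2*z + z^3 - 3*z
tr(a b a^-1 b a^-1 b a^2) = tr(b a^-1 b a^3 b)*tr(a) - tr(b a^-1 b a^3 b a)   [inverse elimination on a] = x^4*y^2*z - x^5*y - x^3*y^3 - 2*x^3*y*z^2 + x^4*z + x^2*y^2*z + x^2*z^3 + 4*x^3*y + x*y*z^2 - 5*x^2*z - z^3 - x*y + 3*z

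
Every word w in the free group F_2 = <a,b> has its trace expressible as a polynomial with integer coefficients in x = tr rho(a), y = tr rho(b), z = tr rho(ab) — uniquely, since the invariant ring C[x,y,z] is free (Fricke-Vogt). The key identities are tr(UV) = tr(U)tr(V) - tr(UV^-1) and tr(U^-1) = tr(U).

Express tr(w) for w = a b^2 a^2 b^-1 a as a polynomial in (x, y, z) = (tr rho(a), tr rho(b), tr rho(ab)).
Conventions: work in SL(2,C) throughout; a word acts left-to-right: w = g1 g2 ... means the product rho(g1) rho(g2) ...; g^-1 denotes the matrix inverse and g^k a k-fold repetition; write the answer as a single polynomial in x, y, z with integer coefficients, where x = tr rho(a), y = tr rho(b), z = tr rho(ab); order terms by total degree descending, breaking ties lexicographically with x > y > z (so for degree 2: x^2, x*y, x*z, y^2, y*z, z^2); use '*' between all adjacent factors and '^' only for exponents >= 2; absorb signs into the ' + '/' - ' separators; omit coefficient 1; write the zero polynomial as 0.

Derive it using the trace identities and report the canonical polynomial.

and tr(a^2 b) = tr(a) tr(b a) - tr(b) = x*z - y
tr(a^2) = tr(a) tr(a) - tr(1) = x^2 - 2
and tr(b^2 a^2) = tr(b) tr(a^2 b) - tr(a^2) = x*y*z - x^2 - y^2 + 2
tr(b^2 a) = tr(b) tr(a b) - tr(a) = y*z - x
tr(b^2 a^3) = tr(a) tr(b^2 a^2) - tr(b^2 a) = x^2*y*z - x^3 - x*y^2 - y*z + 3*x
tr(a^2 b^2 a^2) = tr(a) tr(b^2 a^3) - tr(b^2 a^2) = x^3*y*z - x^4 - x^2*y^2 - 2*x*y*z + 4*x^2 + y^2 - 2
and tr(a b a b) = tr(b a) tr(b a) - tr(1) = z^2 - 2
next, tr(b^2 a b a) = tr(b) tr(a b a b) - tr(a b a) = y*z^2 - x*z - y
next, tr(b^2 a b) = tr(b) tr(b a b) - tr(b a) = y^2*z - x*y - z
tr(b a^2 b^2 a) = tr(a) tr(b^2 a b a) - tr(b^2 a b) = x*y*z^2 - x^2*z - y^2*z + z
tr(b^2) = tr(b) tr(b) - tr(1) = y^2 - 2
next, tr(b^3) = tr(b) tr(b^2) - tr(b) = y^3 - 3*y
tr(b a^2 b^2) = tr(a) tr(b^3 a) - tr(b^3) = x*y^2*z - x^2*y - y^3 - x*z + 3*y
next, tr(a^2 b^2 a^2 b) = tr(a) tr(b a^2 b^2 a) - tr(b a^2 b^2) = x^2*y*z^2 - x^3*z - 2*x*y^2*z + x^2*y + y^3 + 2*x*z - 3*y
and tr(a b^2 a^2 b^-1 a) = tr(a^2 b^2 a^2) tr(b) - tr(a^2 b^2 a^2 b) = x^3*y^2*z - x^4*y - x^2*y^3 - x^2*y*z^2 + x^3*z + 3*x^2*y - 2*x*z + y

x^3*y^2*z - x^4*y - x^2*y^3 - x^2*y*z^2 + x^3*z + 3*x^2*y - 2*x*z + y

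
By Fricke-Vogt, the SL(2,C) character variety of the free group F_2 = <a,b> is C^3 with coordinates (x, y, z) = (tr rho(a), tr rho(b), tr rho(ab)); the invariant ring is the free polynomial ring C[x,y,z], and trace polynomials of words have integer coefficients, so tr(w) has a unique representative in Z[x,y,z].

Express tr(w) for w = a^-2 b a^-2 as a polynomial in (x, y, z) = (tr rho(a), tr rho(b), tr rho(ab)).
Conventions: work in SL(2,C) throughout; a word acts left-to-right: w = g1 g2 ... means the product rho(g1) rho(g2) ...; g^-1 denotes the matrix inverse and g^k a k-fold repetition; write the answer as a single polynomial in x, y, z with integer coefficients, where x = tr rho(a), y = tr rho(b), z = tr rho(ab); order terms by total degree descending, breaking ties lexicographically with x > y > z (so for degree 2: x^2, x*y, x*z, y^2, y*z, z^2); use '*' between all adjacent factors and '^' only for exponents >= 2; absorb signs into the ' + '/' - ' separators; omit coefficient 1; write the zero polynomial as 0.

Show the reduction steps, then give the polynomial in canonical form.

x^4*y - x^3*z - 3*x^2*y + 2*x*z + y

tr(b a^-1) = tr(b) tr(a) - tr(b a)   [inverse elimination on a] = x*y - z
tr(a^-1 b a^-1) = tr(b a^-1) tr(a) - tr(b)   [inverse elimination on a] = x^2*y - x*z - y
tr(a^-2 b a^-1) = tr(a^-1 b a^-1) tr(a) - tr(a^-1 b)   [inverse elimination on a] = x^3*y - x^2*z - 2*x*y + z
tr(a^-2 b a^-2) = tr(a^-2 b a^-1) tr(a) - tr(a^-2 b)   [inverse elimination on a] = x^4*y - x^3*z - 3*x^2*y + 2*x*z + y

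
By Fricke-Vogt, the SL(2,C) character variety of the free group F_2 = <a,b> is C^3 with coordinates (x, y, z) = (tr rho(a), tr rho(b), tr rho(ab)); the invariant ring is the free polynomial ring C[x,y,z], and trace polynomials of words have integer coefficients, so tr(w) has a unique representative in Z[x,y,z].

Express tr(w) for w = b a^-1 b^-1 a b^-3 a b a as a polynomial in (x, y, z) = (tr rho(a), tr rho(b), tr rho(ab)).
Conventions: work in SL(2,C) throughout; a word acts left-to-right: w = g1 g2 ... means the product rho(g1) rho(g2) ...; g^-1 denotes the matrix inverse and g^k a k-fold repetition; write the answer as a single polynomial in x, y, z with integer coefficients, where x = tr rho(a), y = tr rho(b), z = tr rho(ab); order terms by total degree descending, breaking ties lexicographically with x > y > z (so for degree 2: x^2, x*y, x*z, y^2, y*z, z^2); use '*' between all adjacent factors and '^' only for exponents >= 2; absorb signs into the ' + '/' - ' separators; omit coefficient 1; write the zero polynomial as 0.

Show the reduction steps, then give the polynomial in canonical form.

-x^2*y^4*z^2 + x^3*y^3*z + x*y^5*z + 2*x*y^3*z^3 + x^2*y^2*z^2 - y^4*z^2 - y^2*z^4 - 2*x^3*y*z - 6*x*y^3*z - 3*x*y*z^3 + x^2*y^2 + x^2*z^2 + 5*y^2*z^2 + z^4 + 7*x*y*z - x^2 - y^2 - 4*z^2 + 2

reduce: tr(a b a) = tr(a)*tr(b a) - tr(b) = x*z - y
so tr(a b a b) = tr(a b)*tr(a b) - tr(1) = z^2 - 2
reduce: tr(a b a b^-1) = tr(a b a)*tr(b) - tr(a b a b) = x*y*z - y^2 - z^2 + 2
tr(b^-2 a b a) = tr(a b a b^-1)*tr(b) - tr(a b a) = x*y^2*z - y^3 - y*z^2 - x*z + 3*y
so tr(b a b^2 a) = tr(b)*tr(a b a b) - tr(a b a) = y*z^2 - x*z - y
tr(b a b) = tr(b)*tr(a b) - tr(a) = y*z - x
so tr(b a b^2) = tr(b)*tr(b a b) - tr(b a) = y^2*z - x*y - z
tr(a b a b^2 a) = tr(a)*tr(b a b^2 a) - tr(b a b^2) = x*y*z^2 - x^2*z - y^2*z + z
tr(a b a b a b) = tr(b a b a)*tr(b a) - tr(a b) = z^3 - 3*z
tr(a b a b a) = tr(a)*tr(b a b a) - tr(b a b) = x*z^2 - y*z - x
tr(a b a b^2 a b) = tr(b)*tr(a b a b a b) - tr(a b a b a) = y*z^3 - x*z^2 - 2*y*z + x
so tr(a b a b^2 a b^-1) = tr(a b a b^2 a)*tr(b) - tr(a b a b^2 a b) = x*y^2*z^2 - x^2*y*z - y^3*z - y*z^3 + x*z^2 + 3*y*z - x
reduce: tr(b a b^-2 a b a b) = tr(a b a b^2 a b^-1)*tr(b) - tr(a b a b^2 a) = x*y^3*z^2 - x^2*y^2*z - y^4*z - y^2*z^3 + x^2*z + 4*y^2*z - x*y - z
so tr(a b a b a b a) = tr(a)*tr(b a b a b a) - tr(b a b a b) = x*z^3 - y*z^2 - 2*x*z + y
so tr(a b a b a b a b) = tr(b a b a)*tr(b a b a) - tr(1) = z^4 - 4*z^2 + 2
tr(a b a b a b a b^-1) = tr(a b a b a b a)*tr(b) - tr(a b a b a b a b) = x*y*z^3 - y^2*z^2 - z^4 - 2*x*y*z + y^2 + 4*z^2 - 2
so tr(b a b^-2 a b a b a) = tr(a b a b a b a b^-1)*tr(b) - tr(a b a b a b a) = x*y^2*z^3 - y^3*z^2 - y*z^4 - 2*x*y^2*z - x*z^3 + y^3 + 5*y*z^2 + 2*x*z - 3*y
tr(b^-1 a b a b a^-1 b a b^-1) = tr(b a b^-2 a b a b)*tr(a) - tr(b a b^-2 a b a b a) = x^2*y^3*z^2 - x^3*y^2*z - x*y^4*z - 2*x*y^2*z^3 + y^3*z^2 + y*z^4 + x^3*z + 6*x*y^2*z + x*z^3 - x^2*y - y^3 - 5*y*z^2 - 3*x*z + 3*y
tr(a b a b a^-1 b a) = tr(b a^2 b a b)*tr(a) - tr(b a^2 b a b a) = x^2*y*z^2 - x^3*z - x*y^2*z - x*z^3 + y*z^2 + 3*x*z - y
tr(a b a b a^-1 b a b) = tr(b a b a b a b)*tr(a) - tr(b a b a b a b a) = x*y*z^3 - x^2*z^2 - z^4 - 2*x*y*z + x^2 + 4*z^2 - 2
tr(b^-1 a b a b a^-1 b a) = tr(a b a b a^-1 b a)*tr(b) - tr(a b a b a^-1 b a b) = x^2*y^2*z^2 - x^3*y*z - x*y^3*z - 2*x*y*z^3 + x^2*z^2 + y^2*z^2 + z^4 + 5*x*y*z - x^2 - y^2 - 4*z^2 + 2
reduce: tr(a b^-3 a b a b a^-1 b) = tr(b^-1 a b a b a^-1 b a b^-1)*tr(b) - tr(b^-1 a b a b a^-1 b a) = x^2*y^4*z^2 - x^3*y^3*z - x*y^5*z - 2*x*y^3*z^3 - x^2*y^2*z^2 + y^4*z^2 + y^2*z^4 + 2*x^3*y*z + 7*x*y^3*z + 3*x*y*z^3 - x^2*y^2 - x^2*z^2 - y^4 - 6*y^2*z^2 - z^4 - 8*x*y*z + x^2 + 4*y^2 + 4*z^2 - 2
tr(b a^-1 b^-1 a b^-3 a b a) = tr(a b^-3 a b a b a^-1)*tr(b) - tr(a b^-3 a b a b a^-1 b) = -x^2*y^4*z^2 + x^3*y^3*z + x*y^5*z + 2*x*y^3*z^3 + x^2*y^2*z^2 - y^4*z^2 - y^2*z^4 - 2*x^3*y*z - 6*x*y^3*z - 3*x*y*z^3 + x^2*y^2 + x^2*z^2 + 5*y^2*z^2 + z^4 + 7*x*y*z - x^2 - y^2 - 4*z^2 + 2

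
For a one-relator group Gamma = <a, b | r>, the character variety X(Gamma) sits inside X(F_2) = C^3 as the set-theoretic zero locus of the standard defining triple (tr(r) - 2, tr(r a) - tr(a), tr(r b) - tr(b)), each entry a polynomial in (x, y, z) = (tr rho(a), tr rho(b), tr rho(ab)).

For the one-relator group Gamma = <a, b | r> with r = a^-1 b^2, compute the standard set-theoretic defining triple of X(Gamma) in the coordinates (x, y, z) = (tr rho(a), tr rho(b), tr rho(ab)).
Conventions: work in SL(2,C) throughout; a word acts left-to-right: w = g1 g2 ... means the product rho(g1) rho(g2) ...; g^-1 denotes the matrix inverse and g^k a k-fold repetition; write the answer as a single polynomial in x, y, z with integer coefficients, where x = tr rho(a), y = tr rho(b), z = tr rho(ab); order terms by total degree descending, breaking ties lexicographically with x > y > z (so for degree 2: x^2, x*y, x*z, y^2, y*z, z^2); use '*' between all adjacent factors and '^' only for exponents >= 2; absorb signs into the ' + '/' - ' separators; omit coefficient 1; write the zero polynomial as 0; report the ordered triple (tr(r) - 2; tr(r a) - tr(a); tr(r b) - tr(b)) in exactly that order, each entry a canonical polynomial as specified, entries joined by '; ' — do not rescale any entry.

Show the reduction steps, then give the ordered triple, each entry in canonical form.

trace(b^2) = trace(b) * trace(b) - trace(1) = y^2 - 2
so trace(b^2 a) = trace(b) * trace(a b) - trace(a) = y*z - x
reduce: trace(a^-1 b^2) = trace(b^2) * trace(a) - trace(b^2 a) = x*y^2 - y*z - x
reduce: trace(b^3) = trace(b) * trace(b^2) - trace(b)  (reduce the b square) = y^3 - 3*y
trace(b^3 a) = trace(b) * trace(b a b) - trace(b a)  (reduce the b square) = y^2*z - x*y - z
trace(a^-1 b^3) = trace(b^3) * trace(a) - trace(b^3 a)  (eliminate a^-1) = x*y^3 - y^2*z - 2*x*y + z
assemble the triple (trace(r) - 2; trace(r a) - x; trace(r b) - y)

x*y^2 - y*z - x - 2; y^2 - x - 2; x*y^3 - y^2*z - 2*x*y - y + z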